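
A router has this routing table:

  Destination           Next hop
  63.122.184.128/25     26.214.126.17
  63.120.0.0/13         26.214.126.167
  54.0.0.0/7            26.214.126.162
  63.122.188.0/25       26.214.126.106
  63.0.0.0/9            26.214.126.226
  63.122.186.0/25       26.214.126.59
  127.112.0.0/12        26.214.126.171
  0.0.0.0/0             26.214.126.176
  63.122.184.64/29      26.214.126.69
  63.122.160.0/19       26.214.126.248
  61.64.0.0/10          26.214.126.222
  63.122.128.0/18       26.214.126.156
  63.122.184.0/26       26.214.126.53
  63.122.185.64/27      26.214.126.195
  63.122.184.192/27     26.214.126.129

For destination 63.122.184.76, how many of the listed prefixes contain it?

Prefixes containing 63.122.184.76:
  0.0.0.0/0 (default, matches everything)
  63.0.0.0/9 (63.0.0.0 - 63.127.255.255)
  63.120.0.0/13 (63.120.0.0 - 63.127.255.255)
  63.122.128.0/18 (63.122.128.0 - 63.122.191.255)
  63.122.160.0/19 (63.122.160.0 - 63.122.191.255)
Total matching entries: 5.

5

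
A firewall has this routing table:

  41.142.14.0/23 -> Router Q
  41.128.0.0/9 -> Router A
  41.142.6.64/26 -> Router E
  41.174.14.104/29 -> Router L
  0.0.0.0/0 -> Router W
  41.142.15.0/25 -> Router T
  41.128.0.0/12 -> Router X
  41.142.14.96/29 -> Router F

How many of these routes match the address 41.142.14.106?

Prefixes containing 41.142.14.106:
  0.0.0.0/0 (default, matches everything)
  41.128.0.0/9 (41.128.0.0 - 41.255.255.255)
  41.128.0.0/12 (41.128.0.0 - 41.143.255.255)
  41.142.14.0/23 (41.142.14.0 - 41.142.15.255)
Total matching entries: 4.

4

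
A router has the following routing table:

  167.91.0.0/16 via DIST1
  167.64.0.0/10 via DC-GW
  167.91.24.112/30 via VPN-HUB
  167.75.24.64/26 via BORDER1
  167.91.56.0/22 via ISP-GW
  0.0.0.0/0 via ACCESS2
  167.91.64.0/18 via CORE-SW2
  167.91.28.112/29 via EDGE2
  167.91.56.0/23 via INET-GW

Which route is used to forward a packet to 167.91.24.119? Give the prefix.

Entries matching 167.91.24.119:
  0.0.0.0/0 (default, matches everything)
  167.64.0.0/10 (167.64.0.0 - 167.127.255.255)
  167.91.0.0/16 (167.91.0.0 - 167.91.255.255)
Most specific is 167.91.0.0/16.

167.91.0.0/16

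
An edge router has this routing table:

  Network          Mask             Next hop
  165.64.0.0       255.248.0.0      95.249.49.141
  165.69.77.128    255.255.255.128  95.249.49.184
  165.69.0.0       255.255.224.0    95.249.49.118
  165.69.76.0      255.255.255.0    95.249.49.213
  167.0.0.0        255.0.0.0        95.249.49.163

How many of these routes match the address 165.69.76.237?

2

Prefixes containing 165.69.76.237:
  165.64.0.0/13 (165.64.0.0 - 165.71.255.255)
  165.69.76.0/24 (165.69.76.0 - 165.69.76.255)
Total matching entries: 2.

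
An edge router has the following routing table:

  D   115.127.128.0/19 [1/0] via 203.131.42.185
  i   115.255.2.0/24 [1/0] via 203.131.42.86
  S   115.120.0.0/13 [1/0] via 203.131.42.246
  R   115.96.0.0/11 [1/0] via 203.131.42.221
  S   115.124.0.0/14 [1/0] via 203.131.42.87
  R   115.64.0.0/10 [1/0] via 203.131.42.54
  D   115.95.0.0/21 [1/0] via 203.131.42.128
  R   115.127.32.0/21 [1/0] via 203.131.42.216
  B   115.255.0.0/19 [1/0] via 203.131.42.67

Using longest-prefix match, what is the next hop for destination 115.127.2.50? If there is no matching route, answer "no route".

203.131.42.87

Routes whose prefix contains 115.127.2.50:
  115.64.0.0/10 (115.64.0.0 - 115.127.255.255) -> 203.131.42.54
  115.96.0.0/11 (115.96.0.0 - 115.127.255.255) -> 203.131.42.221
  115.120.0.0/13 (115.120.0.0 - 115.127.255.255) -> 203.131.42.246
  115.124.0.0/14 (115.124.0.0 - 115.127.255.255) -> 203.131.42.87
More-specific entries that do NOT match:
  115.255.2.0/24 (115.255.2.0 - 115.255.2.255) does not contain 115.127.2.50
  115.95.0.0/21 (115.95.0.0 - 115.95.7.255) does not contain 115.127.2.50
  115.127.32.0/21 (115.127.32.0 - 115.127.39.255) does not contain 115.127.2.50
  115.127.128.0/19 (115.127.128.0 - 115.127.159.255) does not contain 115.127.2.50
  115.255.0.0/19 (115.255.0.0 - 115.255.31.255) does not contain 115.127.2.50
Longest matching prefix is /14 -> next hop 203.131.42.87.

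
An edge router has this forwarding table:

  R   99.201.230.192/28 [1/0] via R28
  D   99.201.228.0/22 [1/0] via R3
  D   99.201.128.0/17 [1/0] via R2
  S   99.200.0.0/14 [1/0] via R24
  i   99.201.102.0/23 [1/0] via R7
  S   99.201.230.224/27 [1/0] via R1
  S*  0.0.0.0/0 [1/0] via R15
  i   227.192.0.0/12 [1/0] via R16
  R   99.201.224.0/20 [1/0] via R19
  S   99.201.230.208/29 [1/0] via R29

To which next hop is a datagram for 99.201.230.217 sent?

Routes whose prefix contains 99.201.230.217:
  0.0.0.0/0 (default, matches everything) -> R15
  99.200.0.0/14 (99.200.0.0 - 99.203.255.255) -> R24
  99.201.128.0/17 (99.201.128.0 - 99.201.255.255) -> R2
  99.201.224.0/20 (99.201.224.0 - 99.201.239.255) -> R19
  99.201.228.0/22 (99.201.228.0 - 99.201.231.255) -> R3
More-specific entries that do NOT match:
  99.201.230.208/29 (99.201.230.208 - 99.201.230.215) does not contain 99.201.230.217
  99.201.230.192/28 (99.201.230.192 - 99.201.230.207) does not contain 99.201.230.217
  99.201.230.224/27 (99.201.230.224 - 99.201.230.255) does not contain 99.201.230.217
  99.201.102.0/23 (99.201.102.0 - 99.201.103.255) does not contain 99.201.230.217
Longest matching prefix is /22 -> next hop R3.

R3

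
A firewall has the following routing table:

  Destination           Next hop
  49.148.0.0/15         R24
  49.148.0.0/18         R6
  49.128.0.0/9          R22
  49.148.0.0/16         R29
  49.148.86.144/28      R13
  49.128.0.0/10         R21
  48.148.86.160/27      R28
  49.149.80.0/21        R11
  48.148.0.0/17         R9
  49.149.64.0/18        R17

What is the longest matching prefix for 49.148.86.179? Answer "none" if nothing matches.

49.148.0.0/16

Entries matching 49.148.86.179:
  49.128.0.0/9 (49.128.0.0 - 49.255.255.255)
  49.128.0.0/10 (49.128.0.0 - 49.191.255.255)
  49.148.0.0/15 (49.148.0.0 - 49.149.255.255)
  49.148.0.0/16 (49.148.0.0 - 49.148.255.255)
Most specific is 49.148.0.0/16.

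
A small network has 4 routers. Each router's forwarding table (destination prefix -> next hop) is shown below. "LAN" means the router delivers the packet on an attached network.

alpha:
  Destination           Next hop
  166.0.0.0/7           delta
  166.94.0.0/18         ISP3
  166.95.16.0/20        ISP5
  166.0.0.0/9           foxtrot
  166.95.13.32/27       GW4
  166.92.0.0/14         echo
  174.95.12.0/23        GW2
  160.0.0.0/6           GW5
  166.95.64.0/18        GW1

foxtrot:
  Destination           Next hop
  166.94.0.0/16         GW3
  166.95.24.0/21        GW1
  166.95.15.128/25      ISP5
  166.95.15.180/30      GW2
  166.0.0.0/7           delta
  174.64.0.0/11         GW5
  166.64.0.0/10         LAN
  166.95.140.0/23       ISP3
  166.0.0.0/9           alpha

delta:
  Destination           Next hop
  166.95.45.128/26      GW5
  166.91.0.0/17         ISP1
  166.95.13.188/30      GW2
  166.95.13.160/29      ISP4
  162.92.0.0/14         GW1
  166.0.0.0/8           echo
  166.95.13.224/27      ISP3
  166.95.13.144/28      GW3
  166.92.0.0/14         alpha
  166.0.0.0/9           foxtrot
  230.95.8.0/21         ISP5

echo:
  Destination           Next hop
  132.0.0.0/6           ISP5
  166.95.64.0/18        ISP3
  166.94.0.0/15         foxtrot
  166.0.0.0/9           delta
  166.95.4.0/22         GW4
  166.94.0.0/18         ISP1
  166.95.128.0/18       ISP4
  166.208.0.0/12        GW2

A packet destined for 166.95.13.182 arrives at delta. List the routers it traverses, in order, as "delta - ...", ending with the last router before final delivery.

delta - alpha - echo - foxtrot

At delta: longest match for 166.95.13.182 is 166.92.0.0/14 -> alpha
At alpha: longest match for 166.95.13.182 is 166.92.0.0/14 -> echo
At echo: longest match for 166.95.13.182 is 166.94.0.0/15 -> foxtrot
At foxtrot: longest match for 166.95.13.182 is 166.64.0.0/10 -> LAN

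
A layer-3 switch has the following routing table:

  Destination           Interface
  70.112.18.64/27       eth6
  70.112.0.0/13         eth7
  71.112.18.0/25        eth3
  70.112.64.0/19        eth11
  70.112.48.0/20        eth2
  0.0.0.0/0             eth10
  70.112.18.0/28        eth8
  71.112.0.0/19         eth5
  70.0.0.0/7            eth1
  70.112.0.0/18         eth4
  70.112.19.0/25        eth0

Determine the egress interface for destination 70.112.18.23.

eth4

Routes whose prefix contains 70.112.18.23:
  0.0.0.0/0 (default, matches everything) -> eth10
  70.0.0.0/7 (70.0.0.0 - 71.255.255.255) -> eth1
  70.112.0.0/13 (70.112.0.0 - 70.119.255.255) -> eth7
  70.112.0.0/18 (70.112.0.0 - 70.112.63.255) -> eth4
More-specific entries that do NOT match:
  70.112.18.0/28 (70.112.18.0 - 70.112.18.15) does not contain 70.112.18.23
  70.112.18.64/27 (70.112.18.64 - 70.112.18.95) does not contain 70.112.18.23
  71.112.18.0/25 (71.112.18.0 - 71.112.18.127) does not contain 70.112.18.23
  70.112.19.0/25 (70.112.19.0 - 70.112.19.127) does not contain 70.112.18.23
  70.112.48.0/20 (70.112.48.0 - 70.112.63.255) does not contain 70.112.18.23
  70.112.64.0/19 (70.112.64.0 - 70.112.95.255) does not contain 70.112.18.23
  71.112.0.0/19 (71.112.0.0 - 71.112.31.255) does not contain 70.112.18.23
Longest matching prefix is /18 -> interface eth4.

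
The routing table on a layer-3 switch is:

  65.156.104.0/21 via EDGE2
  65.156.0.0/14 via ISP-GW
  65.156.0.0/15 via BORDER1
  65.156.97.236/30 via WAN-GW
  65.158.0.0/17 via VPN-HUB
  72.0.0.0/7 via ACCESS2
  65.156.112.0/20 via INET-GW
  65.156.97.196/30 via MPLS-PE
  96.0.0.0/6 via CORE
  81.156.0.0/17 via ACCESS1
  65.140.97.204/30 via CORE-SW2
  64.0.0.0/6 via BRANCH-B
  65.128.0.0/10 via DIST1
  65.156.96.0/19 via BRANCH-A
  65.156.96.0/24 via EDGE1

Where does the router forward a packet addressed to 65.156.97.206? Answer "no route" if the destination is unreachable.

Routes whose prefix contains 65.156.97.206:
  64.0.0.0/6 (64.0.0.0 - 67.255.255.255) -> BRANCH-B
  65.128.0.0/10 (65.128.0.0 - 65.191.255.255) -> DIST1
  65.156.0.0/14 (65.156.0.0 - 65.159.255.255) -> ISP-GW
  65.156.0.0/15 (65.156.0.0 - 65.157.255.255) -> BORDER1
  65.156.96.0/19 (65.156.96.0 - 65.156.127.255) -> BRANCH-A
More-specific entries that do NOT match:
  65.156.97.236/30 (65.156.97.236 - 65.156.97.239) does not contain 65.156.97.206
  65.156.97.196/30 (65.156.97.196 - 65.156.97.199) does not contain 65.156.97.206
  65.140.97.204/30 (65.140.97.204 - 65.140.97.207) does not contain 65.156.97.206
  65.156.96.0/24 (65.156.96.0 - 65.156.96.255) does not contain 65.156.97.206
  65.156.104.0/21 (65.156.104.0 - 65.156.111.255) does not contain 65.156.97.206
  65.156.112.0/20 (65.156.112.0 - 65.156.127.255) does not contain 65.156.97.206
Longest matching prefix is /19 -> next hop BRANCH-A.

BRANCH-A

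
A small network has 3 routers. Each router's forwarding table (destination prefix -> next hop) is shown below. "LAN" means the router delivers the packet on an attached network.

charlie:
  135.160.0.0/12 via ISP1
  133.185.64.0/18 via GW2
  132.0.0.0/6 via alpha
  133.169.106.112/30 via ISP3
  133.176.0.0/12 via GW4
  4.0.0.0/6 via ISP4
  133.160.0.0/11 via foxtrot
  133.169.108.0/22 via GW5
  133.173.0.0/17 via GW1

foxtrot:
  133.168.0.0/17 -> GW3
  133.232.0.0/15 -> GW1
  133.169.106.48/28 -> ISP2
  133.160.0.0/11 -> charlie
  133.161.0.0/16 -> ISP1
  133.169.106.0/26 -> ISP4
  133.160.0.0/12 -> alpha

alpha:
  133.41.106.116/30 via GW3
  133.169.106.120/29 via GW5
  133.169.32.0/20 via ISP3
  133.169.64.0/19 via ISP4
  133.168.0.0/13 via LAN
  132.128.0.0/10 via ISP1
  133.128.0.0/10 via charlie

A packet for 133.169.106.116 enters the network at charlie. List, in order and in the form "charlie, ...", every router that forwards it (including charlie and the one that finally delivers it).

At charlie: longest match for 133.169.106.116 is 133.160.0.0/11 -> foxtrot
At foxtrot: longest match for 133.169.106.116 is 133.160.0.0/12 -> alpha
At alpha: longest match for 133.169.106.116 is 133.168.0.0/13 -> LAN

charlie, foxtrot, alpha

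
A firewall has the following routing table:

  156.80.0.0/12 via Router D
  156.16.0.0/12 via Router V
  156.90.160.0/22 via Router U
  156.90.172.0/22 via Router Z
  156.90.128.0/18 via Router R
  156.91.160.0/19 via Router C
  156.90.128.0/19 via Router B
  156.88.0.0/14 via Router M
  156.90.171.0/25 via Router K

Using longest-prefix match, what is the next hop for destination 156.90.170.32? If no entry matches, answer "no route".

Router R

Routes whose prefix contains 156.90.170.32:
  156.80.0.0/12 (156.80.0.0 - 156.95.255.255) -> Router D
  156.88.0.0/14 (156.88.0.0 - 156.91.255.255) -> Router M
  156.90.128.0/18 (156.90.128.0 - 156.90.191.255) -> Router R
More-specific entries that do NOT match:
  156.90.171.0/25 (156.90.171.0 - 156.90.171.127) does not contain 156.90.170.32
  156.90.160.0/22 (156.90.160.0 - 156.90.163.255) does not contain 156.90.170.32
  156.90.172.0/22 (156.90.172.0 - 156.90.175.255) does not contain 156.90.170.32
  156.91.160.0/19 (156.91.160.0 - 156.91.191.255) does not contain 156.90.170.32
  156.90.128.0/19 (156.90.128.0 - 156.90.159.255) does not contain 156.90.170.32
Longest matching prefix is /18 -> next hop Router R.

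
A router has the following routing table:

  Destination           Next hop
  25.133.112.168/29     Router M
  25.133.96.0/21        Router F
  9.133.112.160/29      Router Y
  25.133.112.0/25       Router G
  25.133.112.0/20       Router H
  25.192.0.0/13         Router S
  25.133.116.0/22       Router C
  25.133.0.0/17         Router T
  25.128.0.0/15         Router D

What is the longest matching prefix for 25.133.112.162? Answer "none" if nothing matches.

25.133.112.0/20

Entries matching 25.133.112.162:
  25.133.0.0/17 (25.133.0.0 - 25.133.127.255)
  25.133.112.0/20 (25.133.112.0 - 25.133.127.255)
Most specific is 25.133.112.0/20.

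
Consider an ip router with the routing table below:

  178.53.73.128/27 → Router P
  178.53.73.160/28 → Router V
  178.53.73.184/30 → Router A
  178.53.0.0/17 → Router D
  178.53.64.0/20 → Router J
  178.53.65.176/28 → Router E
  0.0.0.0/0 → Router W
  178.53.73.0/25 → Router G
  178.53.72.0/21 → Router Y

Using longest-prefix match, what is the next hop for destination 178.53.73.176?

Routes whose prefix contains 178.53.73.176:
  0.0.0.0/0 (default, matches everything) -> Router W
  178.53.0.0/17 (178.53.0.0 - 178.53.127.255) -> Router D
  178.53.64.0/20 (178.53.64.0 - 178.53.79.255) -> Router J
  178.53.72.0/21 (178.53.72.0 - 178.53.79.255) -> Router Y
More-specific entries that do NOT match:
  178.53.73.184/30 (178.53.73.184 - 178.53.73.187) does not contain 178.53.73.176
  178.53.73.160/28 (178.53.73.160 - 178.53.73.175) does not contain 178.53.73.176
  178.53.65.176/28 (178.53.65.176 - 178.53.65.191) does not contain 178.53.73.176
  178.53.73.128/27 (178.53.73.128 - 178.53.73.159) does not contain 178.53.73.176
  178.53.73.0/25 (178.53.73.0 - 178.53.73.127) does not contain 178.53.73.176
Longest matching prefix is /21 -> next hop Router Y.

Router Y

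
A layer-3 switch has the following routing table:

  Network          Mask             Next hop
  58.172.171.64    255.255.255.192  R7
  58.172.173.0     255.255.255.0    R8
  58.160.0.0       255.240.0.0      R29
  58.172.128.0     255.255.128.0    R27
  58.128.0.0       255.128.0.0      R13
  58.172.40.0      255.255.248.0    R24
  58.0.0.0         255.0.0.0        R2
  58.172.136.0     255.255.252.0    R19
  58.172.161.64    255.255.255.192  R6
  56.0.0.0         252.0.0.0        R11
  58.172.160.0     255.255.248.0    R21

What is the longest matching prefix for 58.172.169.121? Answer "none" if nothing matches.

58.172.128.0/17

Entries matching 58.172.169.121:
  56.0.0.0/6 (56.0.0.0 - 59.255.255.255)
  58.0.0.0/8 (58.0.0.0 - 58.255.255.255)
  58.128.0.0/9 (58.128.0.0 - 58.255.255.255)
  58.160.0.0/12 (58.160.0.0 - 58.175.255.255)
  58.172.128.0/17 (58.172.128.0 - 58.172.255.255)
Most specific is 58.172.128.0/17.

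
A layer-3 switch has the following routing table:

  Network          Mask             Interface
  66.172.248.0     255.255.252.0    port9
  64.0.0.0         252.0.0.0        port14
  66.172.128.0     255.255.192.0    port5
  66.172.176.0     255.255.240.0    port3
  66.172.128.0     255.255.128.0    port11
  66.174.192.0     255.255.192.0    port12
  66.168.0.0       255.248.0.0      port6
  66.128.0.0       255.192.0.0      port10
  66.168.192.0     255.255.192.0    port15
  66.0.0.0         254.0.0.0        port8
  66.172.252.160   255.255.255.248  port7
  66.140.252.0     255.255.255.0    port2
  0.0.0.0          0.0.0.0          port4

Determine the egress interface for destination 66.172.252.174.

port11

Routes whose prefix contains 66.172.252.174:
  0.0.0.0/0 (default, matches everything) -> port4
  64.0.0.0/6 (64.0.0.0 - 67.255.255.255) -> port14
  66.0.0.0/7 (66.0.0.0 - 67.255.255.255) -> port8
  66.128.0.0/10 (66.128.0.0 - 66.191.255.255) -> port10
  66.168.0.0/13 (66.168.0.0 - 66.175.255.255) -> port6
  66.172.128.0/17 (66.172.128.0 - 66.172.255.255) -> port11
More-specific entries that do NOT match:
  66.172.252.160/29 (66.172.252.160 - 66.172.252.167) does not contain 66.172.252.174
  66.140.252.0/24 (66.140.252.0 - 66.140.252.255) does not contain 66.172.252.174
  66.172.248.0/22 (66.172.248.0 - 66.172.251.255) does not contain 66.172.252.174
  66.172.176.0/20 (66.172.176.0 - 66.172.191.255) does not contain 66.172.252.174
  66.172.128.0/18 (66.172.128.0 - 66.172.191.255) does not contain 66.172.252.174
  66.174.192.0/18 (66.174.192.0 - 66.174.255.255) does not contain 66.172.252.174
  66.168.192.0/18 (66.168.192.0 - 66.168.255.255) does not contain 66.172.252.174
Longest matching prefix is /17 -> interface port11.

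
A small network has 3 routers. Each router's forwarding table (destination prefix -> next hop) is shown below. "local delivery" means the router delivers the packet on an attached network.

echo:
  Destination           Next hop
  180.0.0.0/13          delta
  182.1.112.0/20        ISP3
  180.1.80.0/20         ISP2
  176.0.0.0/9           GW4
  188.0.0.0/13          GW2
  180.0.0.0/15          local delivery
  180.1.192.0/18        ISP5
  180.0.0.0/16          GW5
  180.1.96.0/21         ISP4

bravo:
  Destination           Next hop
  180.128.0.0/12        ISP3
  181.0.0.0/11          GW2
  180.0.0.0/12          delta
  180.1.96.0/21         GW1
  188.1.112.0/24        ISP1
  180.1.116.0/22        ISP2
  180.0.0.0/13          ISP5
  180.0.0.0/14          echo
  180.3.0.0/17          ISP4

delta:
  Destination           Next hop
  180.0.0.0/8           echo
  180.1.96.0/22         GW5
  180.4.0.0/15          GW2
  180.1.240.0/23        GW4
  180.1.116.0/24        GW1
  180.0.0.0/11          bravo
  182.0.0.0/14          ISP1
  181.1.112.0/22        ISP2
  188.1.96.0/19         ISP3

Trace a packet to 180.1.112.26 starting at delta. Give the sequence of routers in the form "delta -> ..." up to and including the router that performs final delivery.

delta -> bravo -> echo

At delta: longest match for 180.1.112.26 is 180.0.0.0/11 -> bravo
At bravo: longest match for 180.1.112.26 is 180.0.0.0/14 -> echo
At echo: longest match for 180.1.112.26 is 180.0.0.0/15 -> local delivery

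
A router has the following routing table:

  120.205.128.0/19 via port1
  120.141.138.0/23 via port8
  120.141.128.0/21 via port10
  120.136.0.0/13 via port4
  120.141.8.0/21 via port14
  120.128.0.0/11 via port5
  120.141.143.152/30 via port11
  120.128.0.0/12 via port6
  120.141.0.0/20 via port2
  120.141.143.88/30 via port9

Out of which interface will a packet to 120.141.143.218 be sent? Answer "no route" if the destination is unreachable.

Routes whose prefix contains 120.141.143.218:
  120.128.0.0/11 (120.128.0.0 - 120.159.255.255) -> port5
  120.128.0.0/12 (120.128.0.0 - 120.143.255.255) -> port6
  120.136.0.0/13 (120.136.0.0 - 120.143.255.255) -> port4
More-specific entries that do NOT match:
  120.141.143.152/30 (120.141.143.152 - 120.141.143.155) does not contain 120.141.143.218
  120.141.143.88/30 (120.141.143.88 - 120.141.143.91) does not contain 120.141.143.218
  120.141.138.0/23 (120.141.138.0 - 120.141.139.255) does not contain 120.141.143.218
  120.141.128.0/21 (120.141.128.0 - 120.141.135.255) does not contain 120.141.143.218
  120.141.8.0/21 (120.141.8.0 - 120.141.15.255) does not contain 120.141.143.218
  120.141.0.0/20 (120.141.0.0 - 120.141.15.255) does not contain 120.141.143.218
  120.205.128.0/19 (120.205.128.0 - 120.205.159.255) does not contain 120.141.143.218
Longest matching prefix is /13 -> interface port4.

port4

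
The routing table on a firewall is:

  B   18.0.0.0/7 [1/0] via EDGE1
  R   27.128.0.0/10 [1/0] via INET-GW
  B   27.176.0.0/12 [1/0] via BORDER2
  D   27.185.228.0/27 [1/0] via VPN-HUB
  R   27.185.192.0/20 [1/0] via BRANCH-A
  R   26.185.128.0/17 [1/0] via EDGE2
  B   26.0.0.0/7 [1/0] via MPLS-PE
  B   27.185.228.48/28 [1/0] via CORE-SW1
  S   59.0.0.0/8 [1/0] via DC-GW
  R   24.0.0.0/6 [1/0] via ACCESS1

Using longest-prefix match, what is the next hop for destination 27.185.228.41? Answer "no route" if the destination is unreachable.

BORDER2

Routes whose prefix contains 27.185.228.41:
  24.0.0.0/6 (24.0.0.0 - 27.255.255.255) -> ACCESS1
  26.0.0.0/7 (26.0.0.0 - 27.255.255.255) -> MPLS-PE
  27.128.0.0/10 (27.128.0.0 - 27.191.255.255) -> INET-GW
  27.176.0.0/12 (27.176.0.0 - 27.191.255.255) -> BORDER2
More-specific entries that do NOT match:
  27.185.228.48/28 (27.185.228.48 - 27.185.228.63) does not contain 27.185.228.41
  27.185.228.0/27 (27.185.228.0 - 27.185.228.31) does not contain 27.185.228.41
  27.185.192.0/20 (27.185.192.0 - 27.185.207.255) does not contain 27.185.228.41
  26.185.128.0/17 (26.185.128.0 - 26.185.255.255) does not contain 27.185.228.41
Longest matching prefix is /12 -> next hop BORDER2.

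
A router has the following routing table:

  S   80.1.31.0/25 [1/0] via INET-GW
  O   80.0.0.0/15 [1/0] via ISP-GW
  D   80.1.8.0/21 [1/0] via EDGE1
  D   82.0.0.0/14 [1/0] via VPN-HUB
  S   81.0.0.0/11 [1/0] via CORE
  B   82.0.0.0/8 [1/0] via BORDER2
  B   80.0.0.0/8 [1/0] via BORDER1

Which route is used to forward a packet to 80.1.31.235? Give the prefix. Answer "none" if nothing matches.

Entries matching 80.1.31.235:
  80.0.0.0/8 (80.0.0.0 - 80.255.255.255)
  80.0.0.0/15 (80.0.0.0 - 80.1.255.255)
Most specific is 80.0.0.0/15.

80.0.0.0/15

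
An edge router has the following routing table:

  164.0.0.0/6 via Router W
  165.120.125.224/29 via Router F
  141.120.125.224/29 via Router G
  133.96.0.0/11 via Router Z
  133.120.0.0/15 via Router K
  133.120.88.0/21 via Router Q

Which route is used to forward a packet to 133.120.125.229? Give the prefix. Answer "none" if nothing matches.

Entries matching 133.120.125.229:
  133.96.0.0/11 (133.96.0.0 - 133.127.255.255)
  133.120.0.0/15 (133.120.0.0 - 133.121.255.255)
Most specific is 133.120.0.0/15.

133.120.0.0/15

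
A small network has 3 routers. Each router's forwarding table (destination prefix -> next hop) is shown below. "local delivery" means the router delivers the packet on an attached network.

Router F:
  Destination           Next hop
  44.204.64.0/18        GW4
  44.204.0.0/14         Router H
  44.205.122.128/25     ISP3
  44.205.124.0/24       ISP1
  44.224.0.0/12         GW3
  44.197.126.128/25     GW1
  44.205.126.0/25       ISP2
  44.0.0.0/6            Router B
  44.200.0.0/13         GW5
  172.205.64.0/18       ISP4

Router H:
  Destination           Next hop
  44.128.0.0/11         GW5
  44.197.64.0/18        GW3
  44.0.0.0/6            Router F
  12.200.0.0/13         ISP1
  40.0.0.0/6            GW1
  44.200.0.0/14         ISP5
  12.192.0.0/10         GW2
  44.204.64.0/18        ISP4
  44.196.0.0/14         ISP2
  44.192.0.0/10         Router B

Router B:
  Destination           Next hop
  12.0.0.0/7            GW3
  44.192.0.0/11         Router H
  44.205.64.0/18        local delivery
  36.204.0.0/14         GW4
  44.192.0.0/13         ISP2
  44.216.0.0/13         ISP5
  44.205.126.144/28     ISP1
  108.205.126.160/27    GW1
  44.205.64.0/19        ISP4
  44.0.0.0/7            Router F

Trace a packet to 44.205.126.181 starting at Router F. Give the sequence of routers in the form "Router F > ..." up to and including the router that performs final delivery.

At Router F: longest match for 44.205.126.181 is 44.204.0.0/14 -> Router H
At Router H: longest match for 44.205.126.181 is 44.192.0.0/10 -> Router B
At Router B: longest match for 44.205.126.181 is 44.205.64.0/18 -> local delivery

Router F > Router H > Router B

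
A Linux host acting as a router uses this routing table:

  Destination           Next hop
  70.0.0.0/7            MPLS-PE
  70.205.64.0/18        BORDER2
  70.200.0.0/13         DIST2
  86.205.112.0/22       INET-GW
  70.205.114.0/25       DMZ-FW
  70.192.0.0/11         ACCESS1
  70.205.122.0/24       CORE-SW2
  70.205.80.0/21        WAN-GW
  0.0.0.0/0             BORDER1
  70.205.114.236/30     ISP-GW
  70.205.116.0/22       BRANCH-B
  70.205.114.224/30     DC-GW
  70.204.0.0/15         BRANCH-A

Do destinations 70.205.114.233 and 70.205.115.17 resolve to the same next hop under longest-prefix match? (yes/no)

70.205.114.233: longest match 70.205.64.0/18 -> BORDER2
70.205.115.17: longest match 70.205.64.0/18 -> BORDER2

yes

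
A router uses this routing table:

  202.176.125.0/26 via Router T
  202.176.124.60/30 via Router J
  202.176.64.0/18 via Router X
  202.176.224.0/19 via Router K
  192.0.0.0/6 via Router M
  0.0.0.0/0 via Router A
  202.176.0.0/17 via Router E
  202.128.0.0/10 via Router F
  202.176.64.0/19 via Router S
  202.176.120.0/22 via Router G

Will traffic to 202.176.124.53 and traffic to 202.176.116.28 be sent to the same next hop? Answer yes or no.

202.176.124.53: longest match 202.176.64.0/18 -> Router X
202.176.116.28: longest match 202.176.64.0/18 -> Router X

yes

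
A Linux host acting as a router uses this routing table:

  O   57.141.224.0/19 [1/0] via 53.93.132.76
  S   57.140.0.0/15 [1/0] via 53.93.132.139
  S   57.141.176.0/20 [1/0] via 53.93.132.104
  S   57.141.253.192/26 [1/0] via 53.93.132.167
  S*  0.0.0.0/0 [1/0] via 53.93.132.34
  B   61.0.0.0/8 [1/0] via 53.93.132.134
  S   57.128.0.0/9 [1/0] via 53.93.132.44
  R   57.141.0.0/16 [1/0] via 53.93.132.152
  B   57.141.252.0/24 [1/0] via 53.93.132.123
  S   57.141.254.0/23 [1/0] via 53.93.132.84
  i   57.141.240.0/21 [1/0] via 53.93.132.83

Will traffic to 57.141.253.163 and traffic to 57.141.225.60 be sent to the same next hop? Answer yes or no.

yes

57.141.253.163: longest match 57.141.224.0/19 -> 53.93.132.76
57.141.225.60: longest match 57.141.224.0/19 -> 53.93.132.76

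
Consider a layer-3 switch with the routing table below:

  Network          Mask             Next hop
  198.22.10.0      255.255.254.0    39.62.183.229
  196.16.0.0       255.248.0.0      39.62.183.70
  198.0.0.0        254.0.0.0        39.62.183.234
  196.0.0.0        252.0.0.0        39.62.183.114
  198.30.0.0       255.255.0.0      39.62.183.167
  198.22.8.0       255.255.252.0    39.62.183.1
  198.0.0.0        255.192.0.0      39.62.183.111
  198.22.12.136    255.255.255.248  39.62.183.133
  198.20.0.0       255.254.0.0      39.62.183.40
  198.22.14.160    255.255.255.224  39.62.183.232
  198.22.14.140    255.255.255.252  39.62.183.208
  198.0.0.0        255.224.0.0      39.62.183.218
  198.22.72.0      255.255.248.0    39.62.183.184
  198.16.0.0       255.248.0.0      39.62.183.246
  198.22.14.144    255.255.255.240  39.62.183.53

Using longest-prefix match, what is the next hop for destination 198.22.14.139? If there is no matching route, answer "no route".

Routes whose prefix contains 198.22.14.139:
  196.0.0.0/6 (196.0.0.0 - 199.255.255.255) -> 39.62.183.114
  198.0.0.0/7 (198.0.0.0 - 199.255.255.255) -> 39.62.183.234
  198.0.0.0/10 (198.0.0.0 - 198.63.255.255) -> 39.62.183.111
  198.0.0.0/11 (198.0.0.0 - 198.31.255.255) -> 39.62.183.218
  198.16.0.0/13 (198.16.0.0 - 198.23.255.255) -> 39.62.183.246
More-specific entries that do NOT match:
  198.22.14.140/30 (198.22.14.140 - 198.22.14.143) does not contain 198.22.14.139
  198.22.12.136/29 (198.22.12.136 - 198.22.12.143) does not contain 198.22.14.139
  198.22.14.144/28 (198.22.14.144 - 198.22.14.159) does not contain 198.22.14.139
  198.22.14.160/27 (198.22.14.160 - 198.22.14.191) does not contain 198.22.14.139
  198.22.10.0/23 (198.22.10.0 - 198.22.11.255) does not contain 198.22.14.139
  198.22.8.0/22 (198.22.8.0 - 198.22.11.255) does not contain 198.22.14.139
  198.22.72.0/21 (198.22.72.0 - 198.22.79.255) does not contain 198.22.14.139
  198.30.0.0/16 (198.30.0.0 - 198.30.255.255) does not contain 198.22.14.139
  198.20.0.0/15 (198.20.0.0 - 198.21.255.255) does not contain 198.22.14.139
Longest matching prefix is /13 -> next hop 39.62.183.246.

39.62.183.246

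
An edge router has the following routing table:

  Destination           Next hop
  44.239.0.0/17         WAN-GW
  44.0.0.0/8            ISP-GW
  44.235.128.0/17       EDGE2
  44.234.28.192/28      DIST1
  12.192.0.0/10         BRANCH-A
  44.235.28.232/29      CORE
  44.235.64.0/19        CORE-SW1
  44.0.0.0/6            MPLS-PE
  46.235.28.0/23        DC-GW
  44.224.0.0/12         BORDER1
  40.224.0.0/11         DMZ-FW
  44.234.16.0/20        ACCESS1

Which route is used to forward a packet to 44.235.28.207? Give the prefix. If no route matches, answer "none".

44.224.0.0/12

Entries matching 44.235.28.207:
  44.0.0.0/6 (44.0.0.0 - 47.255.255.255)
  44.0.0.0/8 (44.0.0.0 - 44.255.255.255)
  44.224.0.0/12 (44.224.0.0 - 44.239.255.255)
Most specific is 44.224.0.0/12.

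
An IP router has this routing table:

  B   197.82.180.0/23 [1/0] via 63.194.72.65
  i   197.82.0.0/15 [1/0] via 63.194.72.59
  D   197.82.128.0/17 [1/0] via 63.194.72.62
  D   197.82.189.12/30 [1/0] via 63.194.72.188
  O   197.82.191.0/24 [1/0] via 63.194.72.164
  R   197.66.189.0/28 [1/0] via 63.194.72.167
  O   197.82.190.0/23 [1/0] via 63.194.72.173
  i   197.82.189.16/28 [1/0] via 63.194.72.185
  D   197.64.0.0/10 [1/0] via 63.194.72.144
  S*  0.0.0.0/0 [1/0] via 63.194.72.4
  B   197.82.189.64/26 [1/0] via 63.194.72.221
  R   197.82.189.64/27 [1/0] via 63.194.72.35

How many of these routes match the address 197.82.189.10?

Prefixes containing 197.82.189.10:
  0.0.0.0/0 (default, matches everything)
  197.64.0.0/10 (197.64.0.0 - 197.127.255.255)
  197.82.0.0/15 (197.82.0.0 - 197.83.255.255)
  197.82.128.0/17 (197.82.128.0 - 197.82.255.255)
Total matching entries: 4.

4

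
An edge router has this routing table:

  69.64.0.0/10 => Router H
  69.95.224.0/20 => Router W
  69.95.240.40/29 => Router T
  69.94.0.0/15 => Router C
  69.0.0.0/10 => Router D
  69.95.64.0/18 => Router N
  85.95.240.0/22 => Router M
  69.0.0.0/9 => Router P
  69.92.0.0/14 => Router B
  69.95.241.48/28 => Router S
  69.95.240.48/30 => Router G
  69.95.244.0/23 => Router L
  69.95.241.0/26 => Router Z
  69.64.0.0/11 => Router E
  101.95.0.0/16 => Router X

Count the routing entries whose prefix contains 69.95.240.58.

Prefixes containing 69.95.240.58:
  69.0.0.0/9 (69.0.0.0 - 69.127.255.255)
  69.64.0.0/10 (69.64.0.0 - 69.127.255.255)
  69.64.0.0/11 (69.64.0.0 - 69.95.255.255)
  69.92.0.0/14 (69.92.0.0 - 69.95.255.255)
  69.94.0.0/15 (69.94.0.0 - 69.95.255.255)
Total matching entries: 5.

5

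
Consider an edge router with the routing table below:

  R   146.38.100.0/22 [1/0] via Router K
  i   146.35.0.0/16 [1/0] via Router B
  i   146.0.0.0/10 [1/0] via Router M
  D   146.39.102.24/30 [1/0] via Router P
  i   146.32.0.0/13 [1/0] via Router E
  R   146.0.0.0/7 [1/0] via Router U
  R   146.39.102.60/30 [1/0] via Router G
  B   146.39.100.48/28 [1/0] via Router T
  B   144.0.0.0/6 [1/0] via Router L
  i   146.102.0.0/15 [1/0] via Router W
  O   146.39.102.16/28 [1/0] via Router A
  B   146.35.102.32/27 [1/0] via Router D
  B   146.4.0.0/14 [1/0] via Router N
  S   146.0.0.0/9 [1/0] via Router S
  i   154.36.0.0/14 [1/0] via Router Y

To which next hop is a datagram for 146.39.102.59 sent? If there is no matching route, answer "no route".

Routes whose prefix contains 146.39.102.59:
  144.0.0.0/6 (144.0.0.0 - 147.255.255.255) -> Router L
  146.0.0.0/7 (146.0.0.0 - 147.255.255.255) -> Router U
  146.0.0.0/9 (146.0.0.0 - 146.127.255.255) -> Router S
  146.0.0.0/10 (146.0.0.0 - 146.63.255.255) -> Router M
  146.32.0.0/13 (146.32.0.0 - 146.39.255.255) -> Router E
More-specific entries that do NOT match:
  146.39.102.24/30 (146.39.102.24 - 146.39.102.27) does not contain 146.39.102.59
  146.39.102.60/30 (146.39.102.60 - 146.39.102.63) does not contain 146.39.102.59
  146.39.100.48/28 (146.39.100.48 - 146.39.100.63) does not contain 146.39.102.59
  146.39.102.16/28 (146.39.102.16 - 146.39.102.31) does not contain 146.39.102.59
  146.35.102.32/27 (146.35.102.32 - 146.35.102.63) does not contain 146.39.102.59
  146.38.100.0/22 (146.38.100.0 - 146.38.103.255) does not contain 146.39.102.59
  146.35.0.0/16 (146.35.0.0 - 146.35.255.255) does not contain 146.39.102.59
  146.102.0.0/15 (146.102.0.0 - 146.103.255.255) does not contain 146.39.102.59
  146.4.0.0/14 (146.4.0.0 - 146.7.255.255) does not contain 146.39.102.59
  154.36.0.0/14 (154.36.0.0 - 154.39.255.255) does not contain 146.39.102.59
Longest matching prefix is /13 -> next hop Router E.

Router E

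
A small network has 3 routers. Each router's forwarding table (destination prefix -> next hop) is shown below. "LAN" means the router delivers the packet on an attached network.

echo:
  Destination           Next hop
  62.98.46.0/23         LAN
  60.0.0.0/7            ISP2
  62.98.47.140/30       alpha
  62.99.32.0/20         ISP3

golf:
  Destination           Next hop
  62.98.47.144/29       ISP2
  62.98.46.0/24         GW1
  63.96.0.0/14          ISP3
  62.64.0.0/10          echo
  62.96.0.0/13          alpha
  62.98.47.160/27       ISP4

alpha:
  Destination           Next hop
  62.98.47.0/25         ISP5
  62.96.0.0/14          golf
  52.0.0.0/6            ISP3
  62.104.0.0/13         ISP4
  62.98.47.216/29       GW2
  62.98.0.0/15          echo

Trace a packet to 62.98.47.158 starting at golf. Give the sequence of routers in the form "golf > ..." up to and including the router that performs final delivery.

At golf: longest match for 62.98.47.158 is 62.96.0.0/13 -> alpha
At alpha: longest match for 62.98.47.158 is 62.98.0.0/15 -> echo
At echo: longest match for 62.98.47.158 is 62.98.46.0/23 -> LAN

golf > alpha > echo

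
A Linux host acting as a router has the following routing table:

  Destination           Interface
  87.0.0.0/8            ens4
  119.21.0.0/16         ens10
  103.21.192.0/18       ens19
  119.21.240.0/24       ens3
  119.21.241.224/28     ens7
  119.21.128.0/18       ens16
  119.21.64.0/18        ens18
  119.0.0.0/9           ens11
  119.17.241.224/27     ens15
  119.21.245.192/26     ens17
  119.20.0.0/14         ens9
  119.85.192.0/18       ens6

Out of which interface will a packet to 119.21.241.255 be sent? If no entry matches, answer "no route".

Routes whose prefix contains 119.21.241.255:
  119.0.0.0/9 (119.0.0.0 - 119.127.255.255) -> ens11
  119.20.0.0/14 (119.20.0.0 - 119.23.255.255) -> ens9
  119.21.0.0/16 (119.21.0.0 - 119.21.255.255) -> ens10
More-specific entries that do NOT match:
  119.21.241.224/28 (119.21.241.224 - 119.21.241.239) does not contain 119.21.241.255
  119.17.241.224/27 (119.17.241.224 - 119.17.241.255) does not contain 119.21.241.255
  119.21.245.192/26 (119.21.245.192 - 119.21.245.255) does not contain 119.21.241.255
  119.21.240.0/24 (119.21.240.0 - 119.21.240.255) does not contain 119.21.241.255
  103.21.192.0/18 (103.21.192.0 - 103.21.255.255) does not contain 119.21.241.255
  119.21.128.0/18 (119.21.128.0 - 119.21.191.255) does not contain 119.21.241.255
  119.21.64.0/18 (119.21.64.0 - 119.21.127.255) does not contain 119.21.241.255
  119.85.192.0/18 (119.85.192.0 - 119.85.255.255) does not contain 119.21.241.255
Longest matching prefix is /16 -> interface ens10.

ens10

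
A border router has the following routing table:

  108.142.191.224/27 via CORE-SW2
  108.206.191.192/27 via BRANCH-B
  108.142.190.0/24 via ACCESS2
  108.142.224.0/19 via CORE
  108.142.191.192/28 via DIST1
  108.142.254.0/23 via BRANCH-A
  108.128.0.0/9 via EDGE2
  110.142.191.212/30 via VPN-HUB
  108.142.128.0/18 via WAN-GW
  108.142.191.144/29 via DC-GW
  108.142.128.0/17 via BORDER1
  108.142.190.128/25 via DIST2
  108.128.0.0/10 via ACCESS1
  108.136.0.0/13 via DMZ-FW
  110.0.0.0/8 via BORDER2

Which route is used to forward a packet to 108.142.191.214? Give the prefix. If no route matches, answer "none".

Entries matching 108.142.191.214:
  108.128.0.0/9 (108.128.0.0 - 108.255.255.255)
  108.128.0.0/10 (108.128.0.0 - 108.191.255.255)
  108.136.0.0/13 (108.136.0.0 - 108.143.255.255)
  108.142.128.0/17 (108.142.128.0 - 108.142.255.255)
  108.142.128.0/18 (108.142.128.0 - 108.142.191.255)
Most specific is 108.142.128.0/18.

108.142.128.0/18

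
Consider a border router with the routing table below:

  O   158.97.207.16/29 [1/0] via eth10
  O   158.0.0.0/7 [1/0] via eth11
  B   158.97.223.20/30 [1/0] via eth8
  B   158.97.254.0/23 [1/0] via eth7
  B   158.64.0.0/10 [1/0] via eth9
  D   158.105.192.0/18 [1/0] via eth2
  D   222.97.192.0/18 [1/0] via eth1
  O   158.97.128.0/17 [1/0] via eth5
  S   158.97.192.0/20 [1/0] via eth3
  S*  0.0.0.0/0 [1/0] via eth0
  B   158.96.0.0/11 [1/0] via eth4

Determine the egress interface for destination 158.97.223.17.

Routes whose prefix contains 158.97.223.17:
  0.0.0.0/0 (default, matches everything) -> eth0
  158.0.0.0/7 (158.0.0.0 - 159.255.255.255) -> eth11
  158.64.0.0/10 (158.64.0.0 - 158.127.255.255) -> eth9
  158.96.0.0/11 (158.96.0.0 - 158.127.255.255) -> eth4
  158.97.128.0/17 (158.97.128.0 - 158.97.255.255) -> eth5
More-specific entries that do NOT match:
  158.97.223.20/30 (158.97.223.20 - 158.97.223.23) does not contain 158.97.223.17
  158.97.207.16/29 (158.97.207.16 - 158.97.207.23) does not contain 158.97.223.17
  158.97.254.0/23 (158.97.254.0 - 158.97.255.255) does not contain 158.97.223.17
  158.97.192.0/20 (158.97.192.0 - 158.97.207.255) does not contain 158.97.223.17
  158.105.192.0/18 (158.105.192.0 - 158.105.255.255) does not contain 158.97.223.17
  222.97.192.0/18 (222.97.192.0 - 222.97.255.255) does not contain 158.97.223.17
Longest matching prefix is /17 -> interface eth5.

eth5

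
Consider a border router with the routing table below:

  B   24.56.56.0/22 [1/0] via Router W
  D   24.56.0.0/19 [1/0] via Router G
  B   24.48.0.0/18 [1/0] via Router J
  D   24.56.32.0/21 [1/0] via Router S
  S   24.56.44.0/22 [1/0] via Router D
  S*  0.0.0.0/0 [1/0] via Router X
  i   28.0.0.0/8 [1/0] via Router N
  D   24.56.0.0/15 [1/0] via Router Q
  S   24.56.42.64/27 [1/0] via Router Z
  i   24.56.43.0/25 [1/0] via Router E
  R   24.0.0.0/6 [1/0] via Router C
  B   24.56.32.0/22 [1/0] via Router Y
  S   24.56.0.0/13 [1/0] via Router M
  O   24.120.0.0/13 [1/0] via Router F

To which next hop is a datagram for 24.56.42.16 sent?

Router Q

Routes whose prefix contains 24.56.42.16:
  0.0.0.0/0 (default, matches everything) -> Router X
  24.0.0.0/6 (24.0.0.0 - 27.255.255.255) -> Router C
  24.56.0.0/13 (24.56.0.0 - 24.63.255.255) -> Router M
  24.56.0.0/15 (24.56.0.0 - 24.57.255.255) -> Router Q
More-specific entries that do NOT match:
  24.56.42.64/27 (24.56.42.64 - 24.56.42.95) does not contain 24.56.42.16
  24.56.43.0/25 (24.56.43.0 - 24.56.43.127) does not contain 24.56.42.16
  24.56.56.0/22 (24.56.56.0 - 24.56.59.255) does not contain 24.56.42.16
  24.56.44.0/22 (24.56.44.0 - 24.56.47.255) does not contain 24.56.42.16
  24.56.32.0/22 (24.56.32.0 - 24.56.35.255) does not contain 24.56.42.16
  24.56.32.0/21 (24.56.32.0 - 24.56.39.255) does not contain 24.56.42.16
  24.56.0.0/19 (24.56.0.0 - 24.56.31.255) does not contain 24.56.42.16
  24.48.0.0/18 (24.48.0.0 - 24.48.63.255) does not contain 24.56.42.16
Longest matching prefix is /15 -> next hop Router Q.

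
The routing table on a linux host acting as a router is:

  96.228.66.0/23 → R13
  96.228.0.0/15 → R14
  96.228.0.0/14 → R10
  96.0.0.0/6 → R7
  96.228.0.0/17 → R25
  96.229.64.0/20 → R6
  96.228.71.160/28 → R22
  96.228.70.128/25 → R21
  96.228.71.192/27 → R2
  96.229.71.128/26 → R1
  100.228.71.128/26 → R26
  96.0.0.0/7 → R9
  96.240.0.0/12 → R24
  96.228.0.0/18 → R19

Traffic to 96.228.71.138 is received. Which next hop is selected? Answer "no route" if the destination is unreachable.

Routes whose prefix contains 96.228.71.138:
  96.0.0.0/6 (96.0.0.0 - 99.255.255.255) -> R7
  96.0.0.0/7 (96.0.0.0 - 97.255.255.255) -> R9
  96.228.0.0/14 (96.228.0.0 - 96.231.255.255) -> R10
  96.228.0.0/15 (96.228.0.0 - 96.229.255.255) -> R14
  96.228.0.0/17 (96.228.0.0 - 96.228.127.255) -> R25
More-specific entries that do NOT match:
  96.228.71.160/28 (96.228.71.160 - 96.228.71.175) does not contain 96.228.71.138
  96.228.71.192/27 (96.228.71.192 - 96.228.71.223) does not contain 96.228.71.138
  96.229.71.128/26 (96.229.71.128 - 96.229.71.191) does not contain 96.228.71.138
  100.228.71.128/26 (100.228.71.128 - 100.228.71.191) does not contain 96.228.71.138
  96.228.70.128/25 (96.228.70.128 - 96.228.70.255) does not contain 96.228.71.138
  96.228.66.0/23 (96.228.66.0 - 96.228.67.255) does not contain 96.228.71.138
  96.229.64.0/20 (96.229.64.0 - 96.229.79.255) does not contain 96.228.71.138
  96.228.0.0/18 (96.228.0.0 - 96.228.63.255) does not contain 96.228.71.138
Longest matching prefix is /17 -> next hop R25.

R25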